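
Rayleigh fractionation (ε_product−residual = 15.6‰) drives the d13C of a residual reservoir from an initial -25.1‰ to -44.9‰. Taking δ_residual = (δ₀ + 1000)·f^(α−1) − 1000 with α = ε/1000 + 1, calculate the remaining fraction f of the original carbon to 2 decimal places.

0.27

α − 1 = ε/1000 = 0.0156
(δ_res + 1000)/(δ₀ + 1000) = (-44.9 + 1000)/(-25.1 + 1000) = 955.1/974.9 = 0.979690
f = 0.979690^(1/0.0156) = exp(ln(0.979690)/0.0156) = exp(-0.02052/0.0156)
f = exp(-1.3153) = 0.2684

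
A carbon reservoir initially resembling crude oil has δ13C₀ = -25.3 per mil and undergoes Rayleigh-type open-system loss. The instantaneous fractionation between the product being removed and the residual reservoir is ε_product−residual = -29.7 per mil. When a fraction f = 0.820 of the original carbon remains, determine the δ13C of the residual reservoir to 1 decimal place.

-19.5 per mil

Rayleigh residual: δ_res = (δ₀ + 1000)·f^(α−1) − 1000
α = ε/1000 + 1 = 0.97030, so α − 1 = -0.02970
f^(α−1) = 0.820^(-0.02970) = 1.005911
δ_res = (-25.3 + 1000) × 1.005911 − 1000 = 980.462 − 1000 = -19.54 per mil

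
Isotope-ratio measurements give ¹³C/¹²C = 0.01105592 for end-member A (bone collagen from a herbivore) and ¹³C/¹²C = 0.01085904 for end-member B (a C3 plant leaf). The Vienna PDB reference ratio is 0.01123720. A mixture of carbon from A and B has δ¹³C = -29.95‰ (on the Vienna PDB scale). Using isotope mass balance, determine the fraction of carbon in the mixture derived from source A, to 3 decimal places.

δ_A = (0.01105592/0.01123720 − 1)×1000 = (0.983868 − 1)×1000 = -16.132‰
δ_B = (0.01085904/0.01123720 − 1)×1000 = (0.966347 − 1)×1000 = -33.653‰
f_A = (δ_mix − δ_B)/(δ_A − δ_B) = (-29.95 − (-33.653))/(-16.132 − (-33.653))
f_A = 3.703 / 17.520 = 0.2113

0.211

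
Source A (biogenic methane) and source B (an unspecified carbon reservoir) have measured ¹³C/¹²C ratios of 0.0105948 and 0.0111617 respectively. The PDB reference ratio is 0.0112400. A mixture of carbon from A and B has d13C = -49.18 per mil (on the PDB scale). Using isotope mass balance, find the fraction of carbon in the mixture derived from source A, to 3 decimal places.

0.837

δ_A = (0.0105948/0.0112400 − 1)×1000 = (0.942598 − 1)×1000 = -57.402 per mil
δ_B = (0.0111617/0.0112400 − 1)×1000 = (0.993034 − 1)×1000 = -6.966 per mil
f_A = (δ_mix − δ_B)/(δ_A − δ_B) = (-49.18 − (-6.966))/(-57.402 − (-6.966))
f_A = -42.214 / -50.436 = 0.8370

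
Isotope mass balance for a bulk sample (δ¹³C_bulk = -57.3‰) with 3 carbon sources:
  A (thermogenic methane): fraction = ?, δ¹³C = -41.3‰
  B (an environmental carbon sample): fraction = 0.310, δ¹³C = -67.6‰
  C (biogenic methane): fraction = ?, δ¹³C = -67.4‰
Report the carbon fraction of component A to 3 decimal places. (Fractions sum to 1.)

0.389

Let f_A and f_C be the unknown fractions; fractions sum to 1 so f_A + f_C = 0.690.
Mass balance: Σ fᵢ·δᵢ = δ_bulk ⇒ f_A·(-41.3) + f_C·(-67.4) = -57.3 − (-20.956) = -36.344
Substitute f_C = 0.690 − f_A:
f_A·(-41.3 − -67.4) = -36.344 − 0.690×(-67.4) = 10.162
f_A = 10.162 / 26.1 = 0.3893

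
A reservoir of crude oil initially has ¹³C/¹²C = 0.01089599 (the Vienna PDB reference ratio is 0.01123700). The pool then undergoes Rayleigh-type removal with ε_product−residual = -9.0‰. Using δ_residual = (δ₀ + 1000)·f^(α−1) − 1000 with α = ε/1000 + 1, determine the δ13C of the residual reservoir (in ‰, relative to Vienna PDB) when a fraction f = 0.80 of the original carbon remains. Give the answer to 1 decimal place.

-28.4‰

δ₀ = (0.01089599/0.01123700 − 1)×1000 = (0.969653 − 1)×1000 = -30.347‰
α − 1 = ε/1000 = -0.0090
f^(α−1) = 0.80^(-0.0090) = 1.002010
δ_res = (-30.347 + 1000) × 1.002010 − 1000 = 971.602 − 1000 = -28.40‰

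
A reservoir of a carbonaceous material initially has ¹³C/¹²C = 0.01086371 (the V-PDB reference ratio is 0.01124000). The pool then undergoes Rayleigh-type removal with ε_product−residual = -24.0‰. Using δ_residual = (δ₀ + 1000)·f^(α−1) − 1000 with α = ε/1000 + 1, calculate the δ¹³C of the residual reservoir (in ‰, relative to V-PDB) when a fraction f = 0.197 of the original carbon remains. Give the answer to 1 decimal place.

5.0‰

δ₀ = (0.01086371/0.01124000 − 1)×1000 = (0.966522 − 1)×1000 = -33.478‰
α − 1 = ε/1000 = -0.0240
f^(α−1) = 0.197^(-0.0240) = 1.039759
δ_res = (-33.478 + 1000) × 1.039759 − 1000 = 1004.950 − 1000 = 4.95‰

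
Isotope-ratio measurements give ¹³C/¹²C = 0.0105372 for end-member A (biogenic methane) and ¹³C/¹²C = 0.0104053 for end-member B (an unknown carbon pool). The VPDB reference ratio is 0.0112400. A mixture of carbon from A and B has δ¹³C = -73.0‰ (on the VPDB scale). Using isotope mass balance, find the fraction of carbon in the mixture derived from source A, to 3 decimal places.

0.108

δ_A = (0.0105372/0.0112400 − 1)×1000 = (0.937473 − 1)×1000 = -62.527‰
δ_B = (0.0104053/0.0112400 − 1)×1000 = (0.925738 − 1)×1000 = -74.262‰
f_A = (δ_mix − δ_B)/(δ_A − δ_B) = (-73.0 − (-74.262))/(-62.527 − (-74.262))
f_A = 1.262 / 11.735 = 0.1075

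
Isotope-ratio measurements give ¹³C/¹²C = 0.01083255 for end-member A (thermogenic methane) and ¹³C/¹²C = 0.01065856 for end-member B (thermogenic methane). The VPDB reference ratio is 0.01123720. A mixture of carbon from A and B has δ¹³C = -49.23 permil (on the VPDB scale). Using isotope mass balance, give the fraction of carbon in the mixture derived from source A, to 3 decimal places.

δ_A = (0.01083255/0.01123720 − 1)×1000 = (0.963990 − 1)×1000 = -36.010 permil
δ_B = (0.01065856/0.01123720 − 1)×1000 = (0.948507 − 1)×1000 = -51.493 permil
f_A = (δ_mix − δ_B)/(δ_A − δ_B) = (-49.23 − (-51.493))/(-36.010 − (-51.493))
f_A = 2.263 / 15.483 = 0.1462

0.146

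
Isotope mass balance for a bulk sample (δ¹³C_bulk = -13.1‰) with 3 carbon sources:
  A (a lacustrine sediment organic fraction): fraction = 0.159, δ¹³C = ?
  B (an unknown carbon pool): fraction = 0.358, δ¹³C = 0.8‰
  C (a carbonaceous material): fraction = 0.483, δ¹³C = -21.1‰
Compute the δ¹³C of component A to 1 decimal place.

-20.1‰

Isotope mass balance: δ_bulk = Σ fᵢ·δᵢ.
-13.1 = 0.159×δ_A + 0.358×(0.8) + 0.483×(-21.1)
0.159·δ_A = -13.1 − (-9.905) = -3.195
δ_A = -3.195 / 0.159 = -20.09‰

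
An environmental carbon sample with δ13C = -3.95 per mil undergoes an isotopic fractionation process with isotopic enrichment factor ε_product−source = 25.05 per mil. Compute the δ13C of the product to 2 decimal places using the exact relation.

21.00 per mil

Exactly, δ_product = (δ_source + 1000)·(ε/1000 + 1) − 1000.
δ_product = (-3.95 + 1000) × (25.05/1000 + 1) − 1000
δ_product = 21.001 per mil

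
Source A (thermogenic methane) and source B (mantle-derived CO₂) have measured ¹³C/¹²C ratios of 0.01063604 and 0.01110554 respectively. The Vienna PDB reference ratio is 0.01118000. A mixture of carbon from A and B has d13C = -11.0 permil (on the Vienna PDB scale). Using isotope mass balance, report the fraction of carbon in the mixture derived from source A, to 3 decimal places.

δ_A = (0.01063604/0.01118000 − 1)×1000 = (0.951345 − 1)×1000 = -48.655 permil
δ_B = (0.01110554/0.01118000 − 1)×1000 = (0.993340 − 1)×1000 = -6.660 permil
f_A = (δ_mix − δ_B)/(δ_A − δ_B) = (-11.0 − (-6.660))/(-48.655 − (-6.660))
f_A = -4.340 / -41.995 = 0.1033

0.103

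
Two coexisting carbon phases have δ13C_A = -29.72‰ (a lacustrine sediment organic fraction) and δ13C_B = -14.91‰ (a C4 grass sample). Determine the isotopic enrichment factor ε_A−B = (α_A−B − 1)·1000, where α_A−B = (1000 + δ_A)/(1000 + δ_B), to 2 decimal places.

α_A−B = (1000 + -29.72) / (1000 + -14.91) = 970.28 / 985.09 = 0.984966
ε_A−B = (0.984966 − 1) × 1000 = -15.034‰
(The approximation ε ≈ δ_A − δ_B would give -14.81‰.)

-15.03‰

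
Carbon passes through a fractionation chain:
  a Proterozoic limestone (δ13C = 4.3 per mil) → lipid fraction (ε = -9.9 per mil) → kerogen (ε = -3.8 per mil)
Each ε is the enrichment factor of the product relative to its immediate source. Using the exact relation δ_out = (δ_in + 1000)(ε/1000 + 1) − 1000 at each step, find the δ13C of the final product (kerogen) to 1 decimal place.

-9.4 per mil

step 1: δ = (4.30 + 1000)·(-9.9/1000 + 1) − 1000 = -5.64 per mil
step 2: δ = (-5.64 + 1000)·(-3.8/1000 + 1) − 1000 = -9.42 per mil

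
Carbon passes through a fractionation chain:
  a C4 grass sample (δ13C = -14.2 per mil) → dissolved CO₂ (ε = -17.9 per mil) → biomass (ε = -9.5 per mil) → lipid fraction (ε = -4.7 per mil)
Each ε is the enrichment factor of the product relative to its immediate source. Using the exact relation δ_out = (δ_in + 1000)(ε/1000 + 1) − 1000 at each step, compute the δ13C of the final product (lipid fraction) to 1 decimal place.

-45.6 per mil

step 1: δ = (-14.20 + 1000)·(-17.9/1000 + 1) − 1000 = -31.85 per mil
step 2: δ = (-31.85 + 1000)·(-9.5/1000 + 1) − 1000 = -41.04 per mil
step 3: δ = (-41.04 + 1000)·(-4.7/1000 + 1) − 1000 = -45.55 per mil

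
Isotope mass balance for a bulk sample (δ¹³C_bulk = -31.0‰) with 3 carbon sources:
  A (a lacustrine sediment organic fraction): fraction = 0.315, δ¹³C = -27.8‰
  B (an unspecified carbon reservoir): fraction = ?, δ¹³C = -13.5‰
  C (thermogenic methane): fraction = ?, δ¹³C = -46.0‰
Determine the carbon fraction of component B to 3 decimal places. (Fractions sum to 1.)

Let f_B and f_C be the unknown fractions; fractions sum to 1 so f_B + f_C = 0.685.
Mass balance: Σ fᵢ·δᵢ = δ_bulk ⇒ f_B·(-13.5) + f_C·(-46.0) = -31.0 − (-8.757) = -22.243
Substitute f_C = 0.685 − f_B:
f_B·(-13.5 − -46.0) = -22.243 − 0.685×(-46.0) = 9.267
f_B = 9.267 / 32.5 = 0.2851

0.285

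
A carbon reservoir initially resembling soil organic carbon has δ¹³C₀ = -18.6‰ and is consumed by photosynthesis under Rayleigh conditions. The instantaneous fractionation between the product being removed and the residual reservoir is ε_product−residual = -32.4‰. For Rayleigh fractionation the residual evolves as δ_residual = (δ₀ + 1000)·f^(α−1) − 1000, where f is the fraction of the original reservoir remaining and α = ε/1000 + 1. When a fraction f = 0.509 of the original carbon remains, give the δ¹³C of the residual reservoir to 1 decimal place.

Rayleigh residual: δ_res = (δ₀ + 1000)·f^(α−1) − 1000
α = ε/1000 + 1 = 0.96760, so α − 1 = -0.03240
f^(α−1) = 0.509^(-0.03240) = 1.022121
δ_res = (-18.6 + 1000) × 1.022121 − 1000 = 1003.110 − 1000 = 3.11‰

3.1‰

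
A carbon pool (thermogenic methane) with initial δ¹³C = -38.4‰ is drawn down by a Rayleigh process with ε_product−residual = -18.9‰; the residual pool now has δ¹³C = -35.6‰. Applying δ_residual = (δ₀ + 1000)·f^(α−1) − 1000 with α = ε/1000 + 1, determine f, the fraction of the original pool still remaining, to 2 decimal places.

α − 1 = ε/1000 = -0.0189
(δ_res + 1000)/(δ₀ + 1000) = (-35.6 + 1000)/(-38.4 + 1000) = 964.4/961.6 = 1.002912
f = 1.002912^(1/-0.0189) = exp(ln(1.002912)/-0.0189) = exp(0.00291/-0.0189)
f = exp(-0.1538) = 0.8574

0.86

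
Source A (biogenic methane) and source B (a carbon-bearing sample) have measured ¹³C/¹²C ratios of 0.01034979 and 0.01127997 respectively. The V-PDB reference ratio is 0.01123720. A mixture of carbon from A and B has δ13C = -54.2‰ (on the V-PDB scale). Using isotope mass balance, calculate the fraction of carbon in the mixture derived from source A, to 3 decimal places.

δ_A = (0.01034979/0.01123720 − 1)×1000 = (0.921029 − 1)×1000 = -78.971‰
δ_B = (0.01127997/0.01123720 − 1)×1000 = (1.003806 − 1)×1000 = 3.806‰
f_A = (δ_mix − δ_B)/(δ_A − δ_B) = (-54.2 − (3.806))/(-78.971 − (3.806))
f_A = -58.006 / -82.777 = 0.7008

0.701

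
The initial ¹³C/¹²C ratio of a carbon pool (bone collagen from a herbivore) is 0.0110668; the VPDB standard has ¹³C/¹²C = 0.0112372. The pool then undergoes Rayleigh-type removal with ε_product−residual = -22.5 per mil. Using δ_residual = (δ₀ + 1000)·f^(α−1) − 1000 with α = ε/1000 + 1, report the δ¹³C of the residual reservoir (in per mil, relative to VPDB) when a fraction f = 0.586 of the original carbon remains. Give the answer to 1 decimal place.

δ₀ = (0.0110668/0.0112372 − 1)×1000 = (0.984836 − 1)×1000 = -15.164 per mil
α − 1 = ε/1000 = -0.0225
f^(α−1) = 0.586^(-0.0225) = 1.012097
δ_res = (-15.164 + 1000) × 1.012097 − 1000 = 996.750 − 1000 = -3.25 per mil

-3.2 per mil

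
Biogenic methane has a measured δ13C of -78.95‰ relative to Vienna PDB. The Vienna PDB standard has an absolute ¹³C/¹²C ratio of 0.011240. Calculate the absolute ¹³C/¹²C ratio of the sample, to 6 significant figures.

R_sample = R_standard × (δ13C/1000 + 1)
R_sample = 0.011240 × (-78.95/1000 + 1) = 0.011240 × 0.921050
R_sample = 0.0103526

0.0103526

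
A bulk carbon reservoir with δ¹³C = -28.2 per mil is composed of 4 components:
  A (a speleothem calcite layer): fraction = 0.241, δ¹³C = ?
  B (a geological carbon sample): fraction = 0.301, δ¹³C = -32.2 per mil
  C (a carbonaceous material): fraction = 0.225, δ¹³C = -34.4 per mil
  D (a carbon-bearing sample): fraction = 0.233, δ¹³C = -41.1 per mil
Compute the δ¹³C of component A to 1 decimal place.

-4.9 per mil

Isotope mass balance: δ_bulk = Σ fᵢ·δᵢ.
-28.2 = 0.241×δ_A + 0.301×(-32.2) + 0.225×(-34.4) + 0.233×(-41.1)
0.241·δ_A = -28.2 − (-27.009) = -1.191
δ_A = -1.191 / 0.241 = -4.94 per mil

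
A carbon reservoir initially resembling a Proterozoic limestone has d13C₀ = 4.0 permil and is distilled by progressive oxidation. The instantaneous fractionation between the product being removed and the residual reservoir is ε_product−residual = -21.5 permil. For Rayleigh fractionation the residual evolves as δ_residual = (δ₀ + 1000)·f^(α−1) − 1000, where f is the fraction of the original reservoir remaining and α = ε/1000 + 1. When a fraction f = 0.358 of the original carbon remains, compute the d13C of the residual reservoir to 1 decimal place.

26.4 permil

Rayleigh residual: δ_res = (δ₀ + 1000)·f^(α−1) − 1000
α = ε/1000 + 1 = 0.97850, so α − 1 = -0.02150
f^(α−1) = 0.358^(-0.02150) = 1.022331
δ_res = (4.0 + 1000) × 1.022331 − 1000 = 1026.420 − 1000 = 26.42 permil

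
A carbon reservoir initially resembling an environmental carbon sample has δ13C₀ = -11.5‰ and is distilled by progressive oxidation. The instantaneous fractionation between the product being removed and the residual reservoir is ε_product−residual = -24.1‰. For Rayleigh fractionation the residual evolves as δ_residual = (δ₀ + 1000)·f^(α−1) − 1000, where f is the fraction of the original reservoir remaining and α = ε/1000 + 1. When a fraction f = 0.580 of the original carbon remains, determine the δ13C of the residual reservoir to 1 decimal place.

Rayleigh residual: δ_res = (δ₀ + 1000)·f^(α−1) − 1000
α = ε/1000 + 1 = 0.97590, so α − 1 = -0.02410
f^(α−1) = 0.580^(-0.02410) = 1.013214
δ_res = (-11.5 + 1000) × 1.013214 − 1000 = 1001.563 − 1000 = 1.56‰

1.6‰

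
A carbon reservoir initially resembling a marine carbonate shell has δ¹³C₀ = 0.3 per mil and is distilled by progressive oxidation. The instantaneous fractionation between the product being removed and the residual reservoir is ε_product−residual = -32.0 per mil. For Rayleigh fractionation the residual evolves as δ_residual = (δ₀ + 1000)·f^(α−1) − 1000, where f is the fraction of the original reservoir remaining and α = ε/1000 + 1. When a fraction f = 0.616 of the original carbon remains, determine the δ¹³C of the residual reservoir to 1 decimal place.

15.9 per mil

Rayleigh residual: δ_res = (δ₀ + 1000)·f^(α−1) − 1000
α = ε/1000 + 1 = 0.96800, so α − 1 = -0.03200
f^(α−1) = 0.616^(-0.03200) = 1.015625
δ_res = (0.3 + 1000) × 1.015625 − 1000 = 1015.930 − 1000 = 15.93 per mil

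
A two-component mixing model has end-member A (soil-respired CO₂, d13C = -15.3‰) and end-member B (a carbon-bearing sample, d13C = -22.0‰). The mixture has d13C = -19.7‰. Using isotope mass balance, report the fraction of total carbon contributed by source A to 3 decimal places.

0.343

δ_mix = f_A·δ_A + (1 − f_A)·δ_B  ⇒  f_A = (δ_mix − δ_B)/(δ_A − δ_B)
f_A = (-19.7 − (-22.0)) / (-15.3 − (-22.0))
f_A = 2.3 / 6.7 = 0.3433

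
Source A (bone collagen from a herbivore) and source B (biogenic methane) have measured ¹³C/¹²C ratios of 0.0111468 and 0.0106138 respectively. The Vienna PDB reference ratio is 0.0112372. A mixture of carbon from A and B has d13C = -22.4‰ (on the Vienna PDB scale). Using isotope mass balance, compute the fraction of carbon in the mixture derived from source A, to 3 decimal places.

δ_A = (0.0111468/0.0112372 − 1)×1000 = (0.991955 − 1)×1000 = -8.045‰
δ_B = (0.0106138/0.0112372 − 1)×1000 = (0.944524 − 1)×1000 = -55.476‰
f_A = (δ_mix − δ_B)/(δ_A − δ_B) = (-22.4 − (-55.476))/(-8.045 − (-55.476))
f_A = 33.076 / 47.432 = 0.6973

0.697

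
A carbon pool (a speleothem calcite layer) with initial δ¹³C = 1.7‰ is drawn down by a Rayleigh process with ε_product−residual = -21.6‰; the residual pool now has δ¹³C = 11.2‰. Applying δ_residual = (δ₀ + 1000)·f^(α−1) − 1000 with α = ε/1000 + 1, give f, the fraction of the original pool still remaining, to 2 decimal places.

α − 1 = ε/1000 = -0.0216
(δ_res + 1000)/(δ₀ + 1000) = (11.2 + 1000)/(1.7 + 1000) = 1011.2/1001.7 = 1.009484
f = 1.009484^(1/-0.0216) = exp(ln(1.009484)/-0.0216) = exp(0.00944/-0.0216)
f = exp(-0.4370) = 0.6460

0.65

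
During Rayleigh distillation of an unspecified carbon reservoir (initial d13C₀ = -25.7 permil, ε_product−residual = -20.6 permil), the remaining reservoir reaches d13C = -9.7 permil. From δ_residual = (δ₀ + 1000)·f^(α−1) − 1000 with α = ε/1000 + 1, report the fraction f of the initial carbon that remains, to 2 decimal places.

0.45

α − 1 = ε/1000 = -0.0206
(δ_res + 1000)/(δ₀ + 1000) = (-9.7 + 1000)/(-25.7 + 1000) = 990.3/974.3 = 1.016422
f = 1.016422^(1/-0.0206) = exp(ln(1.016422)/-0.0206) = exp(0.01629/-0.0206)
f = exp(-0.7907) = 0.4535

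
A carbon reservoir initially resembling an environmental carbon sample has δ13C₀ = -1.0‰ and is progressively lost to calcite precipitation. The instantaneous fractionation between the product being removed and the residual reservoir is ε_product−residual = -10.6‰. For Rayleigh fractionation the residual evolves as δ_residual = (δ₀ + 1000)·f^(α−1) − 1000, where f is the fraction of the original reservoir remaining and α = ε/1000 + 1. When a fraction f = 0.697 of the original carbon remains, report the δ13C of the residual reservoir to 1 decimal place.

2.8‰

Rayleigh residual: δ_res = (δ₀ + 1000)·f^(α−1) − 1000
α = ε/1000 + 1 = 0.98940, so α − 1 = -0.01060
f^(α−1) = 0.697^(-0.01060) = 1.003834
δ_res = (-1.0 + 1000) × 1.003834 − 1000 = 1002.830 − 1000 = 2.83‰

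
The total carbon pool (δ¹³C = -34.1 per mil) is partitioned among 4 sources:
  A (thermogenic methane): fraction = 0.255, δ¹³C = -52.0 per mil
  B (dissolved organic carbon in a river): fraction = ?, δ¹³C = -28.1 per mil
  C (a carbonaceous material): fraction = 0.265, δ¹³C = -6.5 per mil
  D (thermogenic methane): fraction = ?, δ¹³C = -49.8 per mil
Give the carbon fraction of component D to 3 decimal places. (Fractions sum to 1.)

Let f_D and f_B be the unknown fractions; fractions sum to 1 so f_D + f_B = 0.480.
Mass balance: Σ fᵢ·δᵢ = δ_bulk ⇒ f_D·(-49.8) + f_B·(-28.1) = -34.1 − (-14.982) = -19.117
Substitute f_B = 0.480 − f_D:
f_D·(-49.8 − -28.1) = -19.117 − 0.480×(-28.1) = -5.630
f_D = -5.630 / -21.7 = 0.2594

0.259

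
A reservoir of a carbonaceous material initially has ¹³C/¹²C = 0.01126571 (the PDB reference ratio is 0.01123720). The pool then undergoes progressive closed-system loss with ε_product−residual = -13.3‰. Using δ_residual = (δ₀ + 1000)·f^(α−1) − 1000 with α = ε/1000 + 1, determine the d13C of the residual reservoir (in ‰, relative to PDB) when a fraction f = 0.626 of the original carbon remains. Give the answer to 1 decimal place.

δ₀ = (0.01126571/0.01123720 − 1)×1000 = (1.002537 − 1)×1000 = 2.537‰
α − 1 = ε/1000 = -0.0133
f^(α−1) = 0.626^(-0.0133) = 1.006249
δ_res = (2.537 + 1000) × 1.006249 − 1000 = 1008.802 − 1000 = 8.80‰

8.8‰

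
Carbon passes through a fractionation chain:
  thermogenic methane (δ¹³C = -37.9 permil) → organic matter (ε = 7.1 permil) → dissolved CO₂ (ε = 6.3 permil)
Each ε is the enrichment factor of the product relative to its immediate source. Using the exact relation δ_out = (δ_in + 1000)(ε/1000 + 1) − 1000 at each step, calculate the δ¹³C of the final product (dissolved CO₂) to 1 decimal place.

step 1: δ = (-37.90 + 1000)·(7.1/1000 + 1) − 1000 = -31.07 permil
step 2: δ = (-31.07 + 1000)·(6.3/1000 + 1) − 1000 = -24.96 permil

-25.0 permil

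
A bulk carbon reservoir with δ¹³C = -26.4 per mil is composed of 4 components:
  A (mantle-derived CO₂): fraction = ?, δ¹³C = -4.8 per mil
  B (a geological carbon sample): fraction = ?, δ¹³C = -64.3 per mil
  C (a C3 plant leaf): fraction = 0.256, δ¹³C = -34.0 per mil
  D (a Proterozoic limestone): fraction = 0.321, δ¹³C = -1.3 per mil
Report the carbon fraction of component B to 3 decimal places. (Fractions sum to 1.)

Let f_B and f_A be the unknown fractions; fractions sum to 1 so f_B + f_A = 0.423.
Mass balance: Σ fᵢ·δᵢ = δ_bulk ⇒ f_B·(-64.3) + f_A·(-4.8) = -26.4 − (-9.121) = -17.279
Substitute f_A = 0.423 − f_B:
f_B·(-64.3 − -4.8) = -17.279 − 0.423×(-4.8) = -15.248
f_B = -15.248 / -59.5 = 0.2563

0.256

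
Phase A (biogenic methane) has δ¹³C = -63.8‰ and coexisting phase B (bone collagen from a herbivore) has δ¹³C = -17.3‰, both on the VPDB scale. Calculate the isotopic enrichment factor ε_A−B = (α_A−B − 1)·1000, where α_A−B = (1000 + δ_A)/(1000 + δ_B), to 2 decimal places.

-47.32‰

α_A−B = (1000 + -63.8) / (1000 + -17.3) = 936.2 / 982.7 = 0.952681
ε_A−B = (0.952681 − 1) × 1000 = -47.319‰
(The approximation ε ≈ δ_A − δ_B would give -46.5‰.)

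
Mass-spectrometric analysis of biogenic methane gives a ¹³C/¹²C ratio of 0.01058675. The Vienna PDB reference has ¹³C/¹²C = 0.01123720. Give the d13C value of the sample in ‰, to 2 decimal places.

d13C = (R_sample / R_standard − 1) × 1000
R_sample / R_standard = 0.01058675 / 0.01123720 = 0.942116
d13C = (0.942116 − 1) × 1000 = -57.884‰

-57.88‰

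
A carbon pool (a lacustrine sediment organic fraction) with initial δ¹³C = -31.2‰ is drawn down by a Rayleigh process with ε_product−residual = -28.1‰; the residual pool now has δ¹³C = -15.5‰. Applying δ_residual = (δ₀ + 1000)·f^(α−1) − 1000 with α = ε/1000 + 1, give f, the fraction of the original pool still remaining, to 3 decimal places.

α − 1 = ε/1000 = -0.0281
(δ_res + 1000)/(δ₀ + 1000) = (-15.5 + 1000)/(-31.2 + 1000) = 984.5/968.8 = 1.016206
f = 1.016206^(1/-0.0281) = exp(ln(1.016206)/-0.0281) = exp(0.01608/-0.0281)
f = exp(-0.5721) = 0.5643

0.564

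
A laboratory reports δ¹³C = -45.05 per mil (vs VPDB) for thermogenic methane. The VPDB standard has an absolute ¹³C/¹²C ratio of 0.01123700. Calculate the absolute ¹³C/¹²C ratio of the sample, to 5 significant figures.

R_sample = R_standard × (δ¹³C/1000 + 1)
R_sample = 0.01123700 × (-45.05/1000 + 1) = 0.01123700 × 0.954950
R_sample = 0.0107308

0.010731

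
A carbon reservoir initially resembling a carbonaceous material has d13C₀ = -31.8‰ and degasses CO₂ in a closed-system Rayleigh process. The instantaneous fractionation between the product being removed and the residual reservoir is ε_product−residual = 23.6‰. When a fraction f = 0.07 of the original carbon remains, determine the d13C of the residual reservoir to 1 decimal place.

Rayleigh residual: δ_res = (δ₀ + 1000)·f^(α−1) − 1000
α = ε/1000 + 1 = 1.02360, so α − 1 = 0.02360
f^(α−1) = 0.07^(0.02360) = 0.939170
δ_res = (-31.8 + 1000) × 0.939170 − 1000 = 909.305 − 1000 = -90.70‰

-90.7‰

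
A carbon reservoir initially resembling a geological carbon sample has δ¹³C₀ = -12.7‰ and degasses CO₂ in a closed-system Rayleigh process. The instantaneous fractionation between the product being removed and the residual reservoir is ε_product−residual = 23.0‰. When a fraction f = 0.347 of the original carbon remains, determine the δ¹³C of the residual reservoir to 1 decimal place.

-36.4‰

Rayleigh residual: δ_res = (δ₀ + 1000)·f^(α−1) − 1000
α = ε/1000 + 1 = 1.02300, so α − 1 = 0.02300
f^(α−1) = 0.347^(0.02300) = 0.975950
δ_res = (-12.7 + 1000) × 0.975950 − 1000 = 963.555 − 1000 = -36.44‰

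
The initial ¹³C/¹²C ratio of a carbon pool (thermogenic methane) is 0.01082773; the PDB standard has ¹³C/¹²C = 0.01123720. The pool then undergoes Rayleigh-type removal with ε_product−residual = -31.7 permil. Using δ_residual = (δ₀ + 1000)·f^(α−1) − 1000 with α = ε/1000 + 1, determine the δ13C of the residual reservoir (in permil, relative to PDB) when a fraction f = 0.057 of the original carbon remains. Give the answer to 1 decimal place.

δ₀ = (0.01082773/0.01123720 − 1)×1000 = (0.963561 − 1)×1000 = -36.439 permil
α − 1 = ε/1000 = -0.0317
f^(α−1) = 0.057^(-0.0317) = 1.095062
δ_res = (-36.439 + 1000) × 1.095062 − 1000 = 1055.159 − 1000 = 55.16 permil

55.2 permil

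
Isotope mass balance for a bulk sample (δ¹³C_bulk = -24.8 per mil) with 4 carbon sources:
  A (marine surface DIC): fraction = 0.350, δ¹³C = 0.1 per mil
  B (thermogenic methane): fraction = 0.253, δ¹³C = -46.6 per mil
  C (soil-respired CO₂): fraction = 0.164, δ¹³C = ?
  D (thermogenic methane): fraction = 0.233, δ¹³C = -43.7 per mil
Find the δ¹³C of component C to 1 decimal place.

Isotope mass balance: δ_bulk = Σ fᵢ·δᵢ.
-24.8 = 0.350×(0.1) + 0.253×(-46.6) + 0.164×δ_C + 0.233×(-43.7)
0.164·δ_C = -24.8 − (-21.937) = -2.863
δ_C = -2.863 / 0.164 = -17.46 per mil

-17.5 per mil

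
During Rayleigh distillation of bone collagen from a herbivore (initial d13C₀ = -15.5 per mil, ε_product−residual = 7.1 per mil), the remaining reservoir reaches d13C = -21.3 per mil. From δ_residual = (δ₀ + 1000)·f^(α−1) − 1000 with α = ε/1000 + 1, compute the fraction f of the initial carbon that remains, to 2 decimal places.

0.44

α − 1 = ε/1000 = 0.0071
(δ_res + 1000)/(δ₀ + 1000) = (-21.3 + 1000)/(-15.5 + 1000) = 978.7/984.5 = 0.994109
f = 0.994109^(1/0.0071) = exp(ln(0.994109)/0.0071) = exp(-0.00591/0.0071)
f = exp(-0.8322) = 0.4351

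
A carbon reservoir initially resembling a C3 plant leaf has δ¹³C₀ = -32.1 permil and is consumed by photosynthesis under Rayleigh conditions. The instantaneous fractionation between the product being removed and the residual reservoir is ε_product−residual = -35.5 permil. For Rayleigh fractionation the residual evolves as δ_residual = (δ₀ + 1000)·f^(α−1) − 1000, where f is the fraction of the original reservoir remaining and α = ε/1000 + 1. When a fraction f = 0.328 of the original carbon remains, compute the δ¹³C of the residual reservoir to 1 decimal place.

Rayleigh residual: δ_res = (δ₀ + 1000)·f^(α−1) − 1000
α = ε/1000 + 1 = 0.96450, so α − 1 = -0.03550
f^(α−1) = 0.328^(-0.03550) = 1.040367
δ_res = (-32.1 + 1000) × 1.040367 − 1000 = 1006.971 − 1000 = 6.97 permil

7.0 permil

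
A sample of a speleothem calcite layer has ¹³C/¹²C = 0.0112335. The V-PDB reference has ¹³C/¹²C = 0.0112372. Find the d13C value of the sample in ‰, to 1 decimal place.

-0.3‰

d13C = (R_sample / R_standard − 1) × 1000
R_sample / R_standard = 0.0112335 / 0.0112372 = 0.999671
d13C = (0.999671 − 1) × 1000 = -0.33‰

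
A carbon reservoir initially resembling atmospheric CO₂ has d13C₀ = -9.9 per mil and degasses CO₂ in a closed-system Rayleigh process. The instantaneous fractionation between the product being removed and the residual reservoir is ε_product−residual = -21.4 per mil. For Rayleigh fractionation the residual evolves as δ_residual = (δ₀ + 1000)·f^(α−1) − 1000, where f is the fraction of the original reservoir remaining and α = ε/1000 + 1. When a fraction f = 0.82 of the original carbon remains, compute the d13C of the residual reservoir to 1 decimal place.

-5.7 per mil

Rayleigh residual: δ_res = (δ₀ + 1000)·f^(α−1) − 1000
α = ε/1000 + 1 = 0.97860, so α − 1 = -0.02140
f^(α−1) = 0.82^(-0.02140) = 1.004256
δ_res = (-9.9 + 1000) × 1.004256 − 1000 = 994.314 − 1000 = -5.69 per mil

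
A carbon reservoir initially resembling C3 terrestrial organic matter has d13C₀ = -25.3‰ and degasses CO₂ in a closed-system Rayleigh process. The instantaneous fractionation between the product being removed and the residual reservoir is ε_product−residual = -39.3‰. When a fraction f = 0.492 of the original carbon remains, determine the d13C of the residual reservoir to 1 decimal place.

2.3‰

Rayleigh residual: δ_res = (δ₀ + 1000)·f^(α−1) − 1000
α = ε/1000 + 1 = 0.96070, so α − 1 = -0.03930
f^(α−1) = 0.492^(-0.03930) = 1.028267
δ_res = (-25.3 + 1000) × 1.028267 − 1000 = 1002.252 − 1000 = 2.25‰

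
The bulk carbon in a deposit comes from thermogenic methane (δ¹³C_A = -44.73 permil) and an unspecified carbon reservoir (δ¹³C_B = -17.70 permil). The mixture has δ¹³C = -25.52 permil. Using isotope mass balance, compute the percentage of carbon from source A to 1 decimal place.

28.9%

δ_mix = f_A·δ_A + (1 − f_A)·δ_B  ⇒  f_A = (δ_mix − δ_B)/(δ_A − δ_B)
f_A = (-25.52 − (-17.70)) / (-44.73 − (-17.70))
f_A = -7.82 / -27.03 = 0.2893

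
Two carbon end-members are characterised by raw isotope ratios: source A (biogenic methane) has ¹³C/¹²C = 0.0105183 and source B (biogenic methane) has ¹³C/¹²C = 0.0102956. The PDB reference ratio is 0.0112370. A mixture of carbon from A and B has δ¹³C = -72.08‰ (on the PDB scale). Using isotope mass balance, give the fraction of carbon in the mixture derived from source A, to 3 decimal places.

δ_A = (0.0105183/0.0112370 − 1)×1000 = (0.936042 − 1)×1000 = -63.958‰
δ_B = (0.0102956/0.0112370 − 1)×1000 = (0.916223 − 1)×1000 = -83.777‰
f_A = (δ_mix − δ_B)/(δ_A − δ_B) = (-72.08 − (-83.777))/(-63.958 − (-83.777))
f_A = 11.697 / 19.818 = 0.5902

0.590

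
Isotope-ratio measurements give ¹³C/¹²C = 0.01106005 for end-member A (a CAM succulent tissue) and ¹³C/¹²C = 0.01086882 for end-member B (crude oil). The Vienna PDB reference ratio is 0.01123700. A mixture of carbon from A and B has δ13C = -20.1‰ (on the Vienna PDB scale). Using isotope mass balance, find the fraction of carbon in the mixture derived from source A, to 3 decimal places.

δ_A = (0.01106005/0.01123700 − 1)×1000 = (0.984253 − 1)×1000 = -15.747‰
δ_B = (0.01086882/0.01123700 − 1)×1000 = (0.967235 − 1)×1000 = -32.765‰
f_A = (δ_mix − δ_B)/(δ_A − δ_B) = (-20.1 − (-32.765))/(-15.747 − (-32.765))
f_A = 12.665 / 17.018 = 0.7442

0.744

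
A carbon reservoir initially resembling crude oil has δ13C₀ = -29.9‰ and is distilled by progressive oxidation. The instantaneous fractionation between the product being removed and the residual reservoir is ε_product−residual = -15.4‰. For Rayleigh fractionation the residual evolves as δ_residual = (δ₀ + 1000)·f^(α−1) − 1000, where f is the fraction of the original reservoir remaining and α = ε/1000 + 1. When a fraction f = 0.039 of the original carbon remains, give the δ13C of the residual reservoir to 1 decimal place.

19.8‰

Rayleigh residual: δ_res = (δ₀ + 1000)·f^(α−1) − 1000
α = ε/1000 + 1 = 0.98460, so α − 1 = -0.01540
f^(α−1) = 0.039^(-0.01540) = 1.051230
δ_res = (-29.9 + 1000) × 1.051230 − 1000 = 1019.798 − 1000 = 19.80‰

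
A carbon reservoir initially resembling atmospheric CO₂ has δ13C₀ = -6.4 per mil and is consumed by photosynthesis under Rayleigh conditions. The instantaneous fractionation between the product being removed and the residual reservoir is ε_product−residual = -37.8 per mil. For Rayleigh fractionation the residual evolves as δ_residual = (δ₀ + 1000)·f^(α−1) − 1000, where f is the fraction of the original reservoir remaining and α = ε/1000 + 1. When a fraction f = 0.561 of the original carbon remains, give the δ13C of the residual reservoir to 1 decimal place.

Rayleigh residual: δ_res = (δ₀ + 1000)·f^(α−1) − 1000
α = ε/1000 + 1 = 0.96220, so α − 1 = -0.03780
f^(α−1) = 0.561^(-0.03780) = 1.022090
δ_res = (-6.4 + 1000) × 1.022090 − 1000 = 1015.549 − 1000 = 15.55 per mil

15.5 per mil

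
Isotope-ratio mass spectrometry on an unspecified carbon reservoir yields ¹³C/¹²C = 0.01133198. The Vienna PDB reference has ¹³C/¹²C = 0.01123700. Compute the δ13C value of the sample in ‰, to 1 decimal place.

δ13C = (R_sample / R_standard − 1) × 1000
R_sample / R_standard = 0.01133198 / 0.01123700 = 1.008452
δ13C = (1.008452 − 1) × 1000 = 8.45‰

8.5‰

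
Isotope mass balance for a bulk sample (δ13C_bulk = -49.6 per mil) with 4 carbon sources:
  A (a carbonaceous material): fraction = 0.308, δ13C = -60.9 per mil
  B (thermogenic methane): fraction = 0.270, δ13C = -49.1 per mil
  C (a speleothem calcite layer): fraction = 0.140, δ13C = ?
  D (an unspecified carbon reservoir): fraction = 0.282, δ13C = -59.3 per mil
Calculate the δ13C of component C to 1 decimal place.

Isotope mass balance: δ_bulk = Σ fᵢ·δᵢ.
-49.6 = 0.308×(-60.9) + 0.270×(-49.1) + 0.140×δ_C + 0.282×(-59.3)
0.140·δ_C = -49.6 − (-48.737) = -0.863
δ_C = -0.863 / 0.140 = -6.17 per mil

-6.2 per mil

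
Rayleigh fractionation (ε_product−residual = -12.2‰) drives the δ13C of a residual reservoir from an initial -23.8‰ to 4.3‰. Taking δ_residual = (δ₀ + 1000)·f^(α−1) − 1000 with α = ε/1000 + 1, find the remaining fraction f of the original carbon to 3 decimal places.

0.098

α − 1 = ε/1000 = -0.0122
(δ_res + 1000)/(δ₀ + 1000) = (4.3 + 1000)/(-23.8 + 1000) = 1004.3/976.2 = 1.028785
f = 1.028785^(1/-0.0122) = exp(ln(1.028785)/-0.0122) = exp(0.02838/-0.0122)
f = exp(-2.3261) = 0.0977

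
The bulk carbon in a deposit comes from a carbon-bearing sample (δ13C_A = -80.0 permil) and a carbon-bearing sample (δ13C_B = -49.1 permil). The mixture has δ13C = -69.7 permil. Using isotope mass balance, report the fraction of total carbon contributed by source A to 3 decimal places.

δ_mix = f_A·δ_A + (1 − f_A)·δ_B  ⇒  f_A = (δ_mix − δ_B)/(δ_A − δ_B)
f_A = (-69.7 − (-49.1)) / (-80.0 − (-49.1))
f_A = -20.6 / -30.9 = 0.6667

0.667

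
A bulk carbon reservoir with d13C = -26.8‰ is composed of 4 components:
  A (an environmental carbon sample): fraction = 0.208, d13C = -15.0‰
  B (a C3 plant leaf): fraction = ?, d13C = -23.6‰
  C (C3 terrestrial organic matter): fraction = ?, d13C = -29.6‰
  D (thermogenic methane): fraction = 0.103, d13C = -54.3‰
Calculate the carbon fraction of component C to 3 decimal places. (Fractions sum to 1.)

0.304

Let f_C and f_B be the unknown fractions; fractions sum to 1 so f_C + f_B = 0.689.
Mass balance: Σ fᵢ·δᵢ = δ_bulk ⇒ f_C·(-29.6) + f_B·(-23.6) = -26.8 − (-8.713) = -18.087
Substitute f_B = 0.689 − f_C:
f_C·(-29.6 − -23.6) = -18.087 − 0.689×(-23.6) = -1.827
f_C = -1.827 / -6.0 = 0.3044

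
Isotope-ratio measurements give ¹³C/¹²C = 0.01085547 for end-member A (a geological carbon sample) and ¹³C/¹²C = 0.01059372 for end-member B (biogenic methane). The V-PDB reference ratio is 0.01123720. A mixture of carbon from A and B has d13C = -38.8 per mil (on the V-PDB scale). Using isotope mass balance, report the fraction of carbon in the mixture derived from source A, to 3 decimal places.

0.793

δ_A = (0.01085547/0.01123720 − 1)×1000 = (0.966030 − 1)×1000 = -33.970 per mil
δ_B = (0.01059372/0.01123720 − 1)×1000 = (0.942737 − 1)×1000 = -57.263 per mil
f_A = (δ_mix − δ_B)/(δ_A − δ_B) = (-38.8 − (-57.263))/(-33.970 − (-57.263))
f_A = 18.463 / 23.293 = 0.7927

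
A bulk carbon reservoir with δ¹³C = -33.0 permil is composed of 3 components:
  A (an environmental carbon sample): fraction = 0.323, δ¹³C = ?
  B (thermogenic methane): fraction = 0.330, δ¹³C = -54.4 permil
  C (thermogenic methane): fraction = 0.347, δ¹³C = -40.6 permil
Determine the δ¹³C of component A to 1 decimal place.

-3.0 permil

Isotope mass balance: δ_bulk = Σ fᵢ·δᵢ.
-33.0 = 0.323×δ_A + 0.330×(-54.4) + 0.347×(-40.6)
0.323·δ_A = -33.0 − (-32.040) = -0.960
δ_A = -0.960 / 0.323 = -2.97 permil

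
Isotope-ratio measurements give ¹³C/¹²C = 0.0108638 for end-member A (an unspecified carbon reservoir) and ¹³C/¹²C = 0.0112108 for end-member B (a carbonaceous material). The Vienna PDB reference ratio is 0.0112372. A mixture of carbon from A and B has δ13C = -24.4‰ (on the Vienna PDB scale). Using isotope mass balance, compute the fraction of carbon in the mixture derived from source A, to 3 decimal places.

δ_A = (0.0108638/0.0112372 − 1)×1000 = (0.966771 − 1)×1000 = -33.229‰
δ_B = (0.0112108/0.0112372 − 1)×1000 = (0.997651 − 1)×1000 = -2.349‰
f_A = (δ_mix − δ_B)/(δ_A − δ_B) = (-24.4 − (-2.349))/(-33.229 − (-2.349))
f_A = -22.051 / -30.880 = 0.7141

0.714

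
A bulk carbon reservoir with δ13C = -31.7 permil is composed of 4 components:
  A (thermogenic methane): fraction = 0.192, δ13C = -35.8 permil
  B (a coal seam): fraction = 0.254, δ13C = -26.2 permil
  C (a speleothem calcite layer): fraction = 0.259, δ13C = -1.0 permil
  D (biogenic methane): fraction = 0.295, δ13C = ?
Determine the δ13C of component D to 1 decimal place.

Isotope mass balance: δ_bulk = Σ fᵢ·δᵢ.
-31.7 = 0.192×(-35.8) + 0.254×(-26.2) + 0.259×(-1.0) + 0.295×δ_D
0.295·δ_D = -31.7 − (-13.787) = -17.913
δ_D = -17.913 / 0.295 = -60.72 permil

-60.7 permil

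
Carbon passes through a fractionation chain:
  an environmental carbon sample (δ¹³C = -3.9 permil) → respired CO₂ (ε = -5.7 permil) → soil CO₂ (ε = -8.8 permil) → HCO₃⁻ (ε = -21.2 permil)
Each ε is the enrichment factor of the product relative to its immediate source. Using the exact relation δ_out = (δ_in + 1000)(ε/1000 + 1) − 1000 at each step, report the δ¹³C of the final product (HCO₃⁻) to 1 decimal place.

-39.1 permil

step 1: δ = (-3.90 + 1000)·(-5.7/1000 + 1) − 1000 = -9.58 permil
step 2: δ = (-9.58 + 1000)·(-8.8/1000 + 1) − 1000 = -18.29 permil
step 3: δ = (-18.29 + 1000)·(-21.2/1000 + 1) − 1000 = -39.11 permil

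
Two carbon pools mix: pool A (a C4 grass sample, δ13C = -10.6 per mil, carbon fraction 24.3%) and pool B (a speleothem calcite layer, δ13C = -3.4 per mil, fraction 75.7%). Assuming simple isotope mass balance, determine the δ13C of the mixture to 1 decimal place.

δ_mix = f_A·δ_A + f_B·δ_B
δ_mix = 0.243 × (-10.6) + 0.757 × (-3.4)
δ_mix = -2.58 + -2.57 = -5.15 per mil

-5.1 per mil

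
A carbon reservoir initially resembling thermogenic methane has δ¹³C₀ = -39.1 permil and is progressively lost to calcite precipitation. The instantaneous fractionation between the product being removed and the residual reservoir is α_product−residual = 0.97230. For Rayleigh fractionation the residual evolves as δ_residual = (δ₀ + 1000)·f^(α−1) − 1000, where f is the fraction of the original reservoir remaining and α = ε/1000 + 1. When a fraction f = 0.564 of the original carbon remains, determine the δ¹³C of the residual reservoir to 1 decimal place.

Rayleigh residual: δ_res = (δ₀ + 1000)·f^(α−1) − 1000
α − 1 = -0.02770
f^(α−1) = 0.564^(-0.02770) = 1.015990
δ_res = (-39.1 + 1000) × 1.015990 − 1000 = 976.265 − 1000 = -23.73 permil

-23.7 permil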